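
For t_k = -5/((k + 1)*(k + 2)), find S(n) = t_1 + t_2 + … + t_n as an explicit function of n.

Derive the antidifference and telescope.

r(k) = (k + 1)/(k + 3) after simplifying.
Gosper form: A/B · C(k+1)/C(k) with A=k + 1, B=k + 3, C=1.
Set up (k + 1)·f(k+1) − (k + 2)·f(k) − (1) = 0.
From deg A=1, deg B=1, deg C=0: d=1.
Solve for f: f(k) = k (degree 1 ≤ 1).
R(k) = B(k−1)·f(k)/C(k) = k*(k + 2); s_k = R·t_k = -5*k/(k + 1).
Check: Δs_k = -5/(k**2 + 3*k + 2). ✓
Evaluate: s_(n+1) = 5*(-n - 1)/(n + 2); subtract s_(1) = -5/2 ⇒ S(n) = -5*n/(2*n + 4).

S(n) = -5*n/(2*n + 4)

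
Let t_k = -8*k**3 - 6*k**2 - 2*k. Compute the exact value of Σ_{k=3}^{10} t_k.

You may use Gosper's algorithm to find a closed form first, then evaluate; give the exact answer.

Step 1: r(k) = (4*k**3 + 15*k**2 + 19*k + 8)/(k*(4*k**2 + 3*k + 1)).
Gosper form: A/B · C(k+1)/C(k) with A=1, B=1, C=k**3 + 3*k**2/4 + k/4.
Need (1)·f(k+1) − (1)·f(k) = k**3 + 3*k**2/4 + k/4.
Degrees (0,0,3) ⇒ d ≤ 4.
Coefficient equations give f(k) = k**3*(k - 1)/4.
R(k) = B(k−1)·f(k)/C(k) = k**2*(k - 1)/(4*k**2 + 3*k + 1); s_k = R·t_k = 2*k**3*(1 - k).
s_(k+1) − s_k = 2*k*(k**2*(k - 1) - (k + 1)**3) = t_k.
Sum = s_(11) − s_(3); s_(11) = -26620, s_(3) = -108 ⇒ -26512.

Σ = -26512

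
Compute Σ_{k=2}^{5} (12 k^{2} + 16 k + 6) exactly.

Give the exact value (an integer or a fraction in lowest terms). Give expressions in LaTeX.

Compute t_(k+1)/t_k: get (6*k**2 + 20*k + 17)/(6*k**2 + 8*k + 3).
Gosper form: A/B · C(k+1)/C(k) with A=1, B=1, C=k**2 + 4*k/3 + 1/2.
Solve (1)·f(k+1) − (1)·f(k) = k**2 + 4*k/3 + 1/2.
From deg A=0, deg B=0, deg C=2: d=3.
Coefficient equations give f(k) = k**2*(2*k + 1)/6.
Get s_k = R·t_k = k**2*(4*k + 2) with R(k) = B(k−1)f(k)/C(k) = k**2*(2*k + 1)/(6*k**2 + 8*k + 3).
Δs = 12*k**2 + 16*k + 6, as required.
Telescoping: Σ = s_(6) − s_(2) = 936 − (40) = 896.

Σ = 896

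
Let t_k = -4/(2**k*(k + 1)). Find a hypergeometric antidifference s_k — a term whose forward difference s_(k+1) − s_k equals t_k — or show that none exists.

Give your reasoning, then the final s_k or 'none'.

none (Gosper's algorithm certifies no s_k)

t_(k+1)/t_k = (k + 1)/(2*(k + 2)).
Normal form (A,B,C) = (k/2 + 1/2, k + 2, 1).
Solve (k/2 + 1/2)·f(k+1) − (k + 1)·f(k) = 1.
d = -1 from the (1,1,0) case.
d = -1 < 0 ⇒ no nonzero polynomial f; not summable.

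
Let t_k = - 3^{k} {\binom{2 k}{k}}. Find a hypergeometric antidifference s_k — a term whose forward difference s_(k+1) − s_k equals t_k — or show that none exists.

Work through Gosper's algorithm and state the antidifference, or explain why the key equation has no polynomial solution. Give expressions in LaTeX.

not Gosper-summable; s_k does not exist

Ratio r(k) = 6*(2*k + 1)/(k + 1).
Take A(k)=12*k + 6, B(k)=k + 1, C(k)=1.
Key eq: (12*k + 6)·f(k+1) = (k)·f(k) + (1).
deg f ≤ -1 (via 1,1,0).
Negative degree bound (-1): no f exists, t_k not Gosper-summable.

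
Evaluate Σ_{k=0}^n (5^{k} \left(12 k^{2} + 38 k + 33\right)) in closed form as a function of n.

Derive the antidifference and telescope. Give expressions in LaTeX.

S(n) = 15 \cdot 5^{n} n^{2} + 40 \cdot 5^{n} n + 35 \cdot 5^{n} - 2

r(k) = 5*(12*k**2 + 62*k + 83)/(12*k**2 + 38*k + 33) after simplifying.
A = 5, B = 1, C = k**2 + 19*k/6 + 11/4.
Set up (5)·f(k+1) − (1)·f(k) − (k**2 + 19*k/6 + 11/4) = 0.
Bound: deg f ≤ 2.
Coefficient equations give f(k) = (3*k**2 + 2*k + 2)/12.
Then R = B(k−1)f/C = (3*k**2 + 2*k + 2)/(12*k**2 + 38*k + 33), so s_k = R(k)·t_k = 5**k*(3*k**2 + 2*k + 2).
Check: Δs_k = 5**k*(12*k**2 + 38*k + 33). ✓
Σ_(k=0)^n t_k = s_(n+1) − s_(0) = (5**(n + 1)*(3*n**2 + 8*n + 7)) − (2), i.e. 15*5**n*n**2 + 40*5**n*n + 35*5**n - 2.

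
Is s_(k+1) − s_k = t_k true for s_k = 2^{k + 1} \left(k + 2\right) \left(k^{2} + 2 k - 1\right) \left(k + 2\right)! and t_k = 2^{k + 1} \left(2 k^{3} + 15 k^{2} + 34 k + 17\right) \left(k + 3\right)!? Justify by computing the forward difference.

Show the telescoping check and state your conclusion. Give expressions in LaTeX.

Invalid: residual - 2^{k + 1} \left(2 k^{3} + 13 k^{2} + 26 k + 13\right) \left(k + 2\right)! ≠ 0.

s_(k+1) = 2**(k + 2)*(k + 3)*(k**2 + 4*k + 2)*factorial(k + 3)
s_(k+1) − s_k = 2**(k + 1)*(2*k**4 + 19*k**3 + 66*k**2 + 93*k + 38)*factorial(k + 2)
(s_(k+1) − s_k) − t_k = -2**(k + 1)*(2*k**3 + 13*k**2 + 26*k + 13)*factorial(k + 2)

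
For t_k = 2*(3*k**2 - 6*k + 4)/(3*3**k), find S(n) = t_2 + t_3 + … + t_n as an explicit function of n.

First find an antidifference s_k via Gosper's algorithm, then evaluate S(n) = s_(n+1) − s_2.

S(n) = 3**(-n - 2)*(10*3**n - 9*n**2 - 9*n - 12)

Ratio r(k) = (3*k**2 + 1)/(3*(3*k**2 - 6*k + 4)).
Factor: A=1/3; B=1; C=k**2 - 2*k + 4/3.
Need (1/3)·f(k+1) − (1)·f(k) = k**2 - 2*k + 4/3.
d = 2 from the (0,0,2) case.
Solve for f: f(k) = -(3*k**2 - 3*k + 4)/2 (degree 2 ≤ 2).
Get s_k = R·t_k = (-3*k**2 + 3*k - 4)/3**k with R(k) = B(k−1)f(k)/C(k) = -3*(3*k**2 - 3*k + 4)/(2*(3*k**2 - 6*k + 4)).
s_(k+1) − s_k = 2*(3*k**2 - 6*k + 4)/(3*3**k) = t_k.
Evaluate: s_(n+1) = 3**(-n - 1)*(-3*n**2 - 3*n - 4); subtract s_(2) = -10/9 ⇒ S(n) = 3**(-n - 2)*(10*3**n - 9*n**2 - 9*n - 12).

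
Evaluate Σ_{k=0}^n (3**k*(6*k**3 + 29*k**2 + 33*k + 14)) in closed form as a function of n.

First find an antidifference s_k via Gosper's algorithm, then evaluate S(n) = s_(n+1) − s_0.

S(n) = 9*3**n*n**3 + 30*3**n*n**2 + 33*3**n*n + 15*3**n - 1

Step 1: r(k) = 3*(6*k**3 + 47*k**2 + 109*k + 82)/(6*k**3 + 29*k**2 + 33*k + 14).
A = 3, B = 1, C = k**3 + 29*k**2/6 + 11*k/2 + 7/3.
Need (3)·f(k+1) − (1)·f(k) = k**3 + 29*k**2/6 + 11*k/2 + 7/3.
deg f ≤ 3 (via 0,0,3).
Solving with deg f ≤ 3: f(k) = (3*k**3 + k**2 + 1)/6.
Certificate R = B(k−1)f/C = (3*k**3 + k**2 + 1)/(6*k**3 + 29*k**2 + 33*k + 14) gives s_k = 3**k*(3*k**3 + k**2 + 1).
Verify: 3**k*(6*k**3 + 29*k**2 + 33*k + 14) matches t_k.
Σ_(k=0)^n t_k = s_(n+1) − s_(0) = (3**(n + 1)*(3*n**3 + 10*n**2 + 11*n + 5)) − (1), i.e. 9*3**n*n**3 + 30*3**n*n**2 + 33*3**n*n + 15*3**n - 1.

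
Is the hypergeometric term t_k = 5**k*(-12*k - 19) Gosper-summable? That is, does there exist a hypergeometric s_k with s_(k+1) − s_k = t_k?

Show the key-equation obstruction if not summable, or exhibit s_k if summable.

Yes. s_k = 5**k*(-3*k - 1).

r(k) = 5*(12*k + 31)/(12*k + 19) after simplifying.
Normal form (A,B,C) = (5, 1, k + 19/12).
Need (5)·f(k+1) − (1)·f(k) = k + 19/12.
From deg A=0, deg B=0, deg C=1: d=1.
A polynomial solution: f(k) = (3*k + 1)/12.
Certificate R = B(k−1)f/C = (3*k + 1)/(12*k + 19) gives s_k = 5**k*(-3*k - 1).
Check: Δs_k = 5**k*(-12*k - 19). ✓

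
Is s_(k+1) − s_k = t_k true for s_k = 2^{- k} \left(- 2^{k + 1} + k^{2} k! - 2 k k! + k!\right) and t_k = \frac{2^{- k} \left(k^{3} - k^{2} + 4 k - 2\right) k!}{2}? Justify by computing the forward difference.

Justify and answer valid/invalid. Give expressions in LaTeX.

valid; difference matches t_k

s_(k+1) = (-4*2**k + k**3*factorial(k) + k**2*factorial(k))/(2*2**k)
s_(k+1) − s_k = (k**3 - k**2 + 4*k - 2)*factorial(k)/(2*2**k)
(s_(k+1) − s_k) − t_k = 0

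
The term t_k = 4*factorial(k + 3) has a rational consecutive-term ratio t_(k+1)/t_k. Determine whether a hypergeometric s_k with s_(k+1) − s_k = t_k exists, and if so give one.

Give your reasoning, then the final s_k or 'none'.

none (Gosper's algorithm certifies no s_k)

Compute t_(k+1)/t_k: get k + 4.
Normal form (A,B,C) = (k + 4, 1, 1).
Need (k + 4)·f(k+1) − (1)·f(k) = 1.
deg f ≤ -1 (via 1,0,0).
Bound -1 < 0, so the key equation has no polynomial solution.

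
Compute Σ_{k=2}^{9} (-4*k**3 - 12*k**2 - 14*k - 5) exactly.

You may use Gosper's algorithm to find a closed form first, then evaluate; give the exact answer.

Compute t_(k+1)/t_k: get (4*k**3 + 24*k**2 + 50*k + 35)/(4*k**3 + 12*k**2 + 14*k + 5).
Gosper form: A/B · C(k+1)/C(k) with A=1, B=1, C=k**3 + 3*k**2 + 7*k/2 + 5/4.
Solve (1)·f(k+1) − (1)·f(k) = k**3 + 3*k**2 + 7*k/2 + 5/4.
d = 4 from the (0,0,3) case.
Solve for f: f(k) = k**2*(k**2 + 2*k + 2)/4 (degree 4 ≤ 4).
So s_k = (B(k−1)f/C)·t_k = (k**2*(k**2 + 2*k + 2)/(4*k**3 + 12*k**2 + 14*k + 5))·t_k = k**2*(-k**2 - 2*k - 2).
Δs = -4*k**3 - 12*k**2 - 14*k - 5, as required.
Evaluate s at k=10 and k=2: -12200 and -40; difference -12160.

Σ = -12160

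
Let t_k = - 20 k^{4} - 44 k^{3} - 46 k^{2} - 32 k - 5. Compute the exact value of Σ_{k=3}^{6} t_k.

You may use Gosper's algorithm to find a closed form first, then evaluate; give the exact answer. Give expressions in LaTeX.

Σ = -68720

Compute t_(k+1)/t_k: get (20*k**4 + 124*k**3 + 298*k**2 + 336*k + 147)/(20*k**4 + 44*k**3 + 46*k**2 + 32*k + 5).
A = 1, B = 1, C = k**4 + 11*k**3/5 + 23*k**2/10 + 8*k/5 + 1/4.
Key eq: (1)·f(k+1) = (1)·f(k) + (k**4 + 11*k**3/5 + 23*k**2/10 + 8*k/5 + 1/4).
Degrees (0,0,4) ⇒ d ≤ 5.
Coefficient equations give f(k) = k*(4*k**4 + k**3 + 4*k - 4)/20.
So s_k = (B(k−1)f/C)·t_k = (k*(4*k**4 + k**3 + 4*k - 4)/(20*k**4 + 44*k**3 + 46*k**2 + 32*k + 5))·t_k = k*(-4*k**4 - k**3 - 4*k + 4).
s_(k+1) − s_k = -20*k**4 - 44*k**3 - 46*k**2 - 32*k - 5 = t_k.
Evaluate s at k=7 and k=3: -69797 and -1077; difference -68720.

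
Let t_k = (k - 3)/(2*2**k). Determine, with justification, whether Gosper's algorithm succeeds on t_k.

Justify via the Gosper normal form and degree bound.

The ratio is (k - 2)/(2*(k - 3)).
Normal form (A,B,C) = (1/2, 1, k - 3).
f must satisfy (1/2)·f(k+1) − (1)·f(k) = k - 3.
d = 1 from the (0,0,1) case.
Coefficient equations give f(k) = -2*(k - 2).
So s_k = (B(k−1)f/C)·t_k = (-2*(k - 2)/(k - 3))·t_k = (2 - k)/2**k.
Verify: (k - 3)/(2*2**k) matches t_k.

Yes. s_k = (2 - k)/2**k.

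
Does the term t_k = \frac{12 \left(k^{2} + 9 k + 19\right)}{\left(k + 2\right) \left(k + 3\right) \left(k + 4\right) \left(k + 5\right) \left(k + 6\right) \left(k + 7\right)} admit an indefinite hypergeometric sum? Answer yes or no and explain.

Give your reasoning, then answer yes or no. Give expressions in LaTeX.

Yes. s_k = \frac{k \left(k^{2} + 12 k + 44\right)}{12 \left(k^{3} + 12 k^{2} + 44 k + 48\right)}.

Compute t_(k+1)/t_k: get (k + 2)*(9*k + (k + 1)**2 + 28)/((k + 8)*(k**2 + 9*k + 19)).
So A=k + 2 and B=k + 8, with C=k**2 + 9*k + 19.
f must satisfy (k + 2)·f(k+1) − (k + 7)·f(k) = k**2 + 9*k + 19.
From deg A=1, deg B=1, deg C=2: d=5.
A polynomial solution: f(k) = k*(k + 3)*(k + 5)*(k**2 + 12*k + 44)/144.
Then R = B(k−1)f/C = k*(k + 3)*(k + 5)*(k + 7)*(k**2 + 12*k + 44)/(144*(k**2 + 9*k + 19)), so s_k = R(k)·t_k = k*(k**2 + 12*k + 44)/(12*(k**3 + 12*k**2 + 44*k + 48)).
Δs = 12*(k**2 + 9*k + 19)/(k**6 + 27*k**5 + 295*k**4 + 1665*k**3 + 5104*k**2 + 8028*k + 5040), as required.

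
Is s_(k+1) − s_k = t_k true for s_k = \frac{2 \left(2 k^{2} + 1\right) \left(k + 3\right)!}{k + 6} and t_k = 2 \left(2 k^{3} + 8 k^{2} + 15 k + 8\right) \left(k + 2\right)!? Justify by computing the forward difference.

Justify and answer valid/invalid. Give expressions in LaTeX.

Invalid: residual - \frac{6 \left(2 k^{4} + 20 k^{3} + 61 k^{2} + 98 k + 47\right) \left(k + 2\right)!}{\left(k + 6\right) \left(k + 7\right)} ≠ 0.

s_(k+1) = 2*(2*k**2 + 4*k + 3)*factorial(k + 4)/(k + 7)
s_(k+1) − s_k = 2*(2*k**4 + 22*k**3 + 77*k**2 + 125*k + 65)*factorial(k + 3)/((k + 6)*(k + 7))
(s_(k+1) − s_k) − t_k = -6*(2*k**4 + 20*k**3 + 61*k**2 + 98*k + 47)*factorial(k + 2)/((k + 6)*(k + 7))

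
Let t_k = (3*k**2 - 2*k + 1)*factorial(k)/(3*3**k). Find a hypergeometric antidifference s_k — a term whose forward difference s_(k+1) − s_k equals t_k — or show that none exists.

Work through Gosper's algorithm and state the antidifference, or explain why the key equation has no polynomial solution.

s_k = (3*k + 1)*factorial(k)/3**k

The ratio is (3*k**3 + 7*k**2 + 6*k + 2)/(3*(3*k**2 - 2*k + 1)).
So A=k/3 + 1/3 and B=1, with C=k**2 - 2*k/3 + 1/3.
Key eq: (k/3 + 1/3)·f(k+1) = (1)·f(k) + (k**2 - 2*k/3 + 1/3).
deg f ≤ 1 (via 1,0,2).
Solving with deg f ≤ 1: f(k) = 3*k + 1.
Then R = B(k−1)f/C = 3*(3*k + 1)/(3*k**2 - 2*k + 1), so s_k = R(k)·t_k = (3*k + 1)*factorial(k)/3**k.
s_(k+1) − s_k = (3*k**2 - 2*k + 1)*factorial(k)/(3*3**k) = t_k.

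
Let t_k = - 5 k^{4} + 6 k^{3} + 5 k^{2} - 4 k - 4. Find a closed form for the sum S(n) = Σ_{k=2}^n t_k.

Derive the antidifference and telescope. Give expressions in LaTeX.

Compute t_(k+1)/t_k: get (5*k**4 + 14*k**3 + 7*k**2 - 4*k + 2)/(5*k**4 - 6*k**3 - 5*k**2 + 4*k + 4).
Gosper form: A/B · C(k+1)/C(k) with A=1, B=1, C=k**4 - 6*k**3/5 - k**2 + 4*k/5 + 4/5.
Set up (1)·f(k+1) − (1)·f(k) − (k**4 - 6*k**3/5 - k**2 + 4*k/5 + 4/5) = 0.
deg f ≤ 5 (via 0,0,4).
Match coefficients ⇒ f(k) = k*(k**4 - 4*k**3 + 3*k**2 + 3*k + 1)/5.
Certificate R = B(k−1)f/C = k*(k**4 - 4*k**3 + 3*k**2 + 3*k + 1)/(5*k**4 - 6*k**3 - 5*k**2 + 4*k + 4) gives s_k = k*(-k**4 + 4*k**3 - 3*k**2 - 3*k - 1).
s_(k+1) − s_k = -5*k**4 + 6*k**3 + 5*k**2 - 4*k - 4 = t_k.
Evaluate: s_(n+1) = -n**5 - n**4 + 3*n**3 + 2*n**2 - 5*n - 4; subtract s_(2) = -6 ⇒ S(n) = -n**5 - n**4 + 3*n**3 + 2*n**2 - 5*n + 2.

S(n) = - n^{5} - n^{4} + 3 n^{3} + 2 n^{2} - 5 n + 2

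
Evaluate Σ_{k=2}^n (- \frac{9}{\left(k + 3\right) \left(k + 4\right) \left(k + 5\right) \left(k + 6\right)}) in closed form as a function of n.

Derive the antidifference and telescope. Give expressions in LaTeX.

r(k) = (k + 3)/(k + 7) after simplifying.
Take A(k)=k + 3, B(k)=k + 7, C(k)=1.
f must satisfy (k + 3)·f(k+1) − (k + 6)·f(k) = 1.
Degrees (1,1,0) ⇒ d ≤ 3.
Coefficient equations give f(k) = k*(k**2 + 12*k + 47)/180.
So s_k = (B(k−1)f/C)·t_k = (k*(k + 6)*(k**2 + 12*k + 47)/180)·t_k = k*(-k**2 - 12*k - 47)/(20*(k + 3)*(k + 4)*(k + 5)).
Δs = -9/(k**4 + 18*k**3 + 119*k**2 + 342*k + 360), as required.
Σ_(k=2)^n t_k = s_(n+1) − s_(2) = ((-n**3 - 15*n**2 - 74*n - 60)/(20*(n**3 + 15*n**2 + 74*n + 120))) − (-1/28), i.e. (-n**3 - 15*n**2 - 74*n + 90)/(70*(n**3 + 15*n**2 + 74*n + 120)).

S(n) = \frac{- n^{3} - 15 n^{2} - 74 n + 90}{70 \left(n^{3} + 15 n^{2} + 74 n + 120\right)}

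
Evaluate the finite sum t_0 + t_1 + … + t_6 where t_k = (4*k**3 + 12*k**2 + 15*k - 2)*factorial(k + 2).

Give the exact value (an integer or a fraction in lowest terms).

Σ = 60600962

Compute t_(k+1)/t_k: get (4*k**4 + 36*k**3 + 123*k**2 + 182*k + 87)/(4*k**3 + 12*k**2 + 15*k - 2).
Factor: A=k + 3; B=1; C=k**3 + 3*k**2 + 15*k/4 - 1/2.
f must satisfy (k + 3)·f(k+1) − (1)·f(k) = k**3 + 3*k**2 + 15*k/4 - 1/2.
deg f ≤ 2 (via 1,0,3).
Match coefficients ⇒ f(k) = (4*k**2 - 4*k - 1)/4.
Then R = B(k−1)f/C = (4*k**2 - 4*k - 1)/(4*k**3 + 12*k**2 + 15*k - 2), so s_k = R(k)·t_k = (4*k**2 - 4*k - 1)*factorial(k + 2).
Δs = (4*k**3 + 12*k**2 + 15*k - 2)*factorial(k + 2), as required.
Evaluate s at k=7 and k=0: 60600960 and -2; difference 60600962.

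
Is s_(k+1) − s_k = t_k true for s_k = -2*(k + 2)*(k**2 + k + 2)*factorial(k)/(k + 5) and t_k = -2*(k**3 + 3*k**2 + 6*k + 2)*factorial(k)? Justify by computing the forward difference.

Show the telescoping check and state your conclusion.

Invalid: residual 6*(k**4 + 8*k**3 + 20*k**2 + 31*k + 8)*factorial(k)/((k + 5)*(k + 6)) ≠ 0.

s_(k+1) = -2*(k + 3)*(k**2 + 3*k + 4)*factorial(k + 1)/(k + 6)
s_(k+1) − s_k = -2*(k**5 + 11*k**4 + 45*k**3 + 98*k**2 + 109*k + 36)*factorial(k)/((k + 5)*(k + 6))
(s_(k+1) − s_k) − t_k = 6*(k**4 + 8*k**3 + 20*k**2 + 31*k + 8)*factorial(k)/((k + 5)*(k + 6))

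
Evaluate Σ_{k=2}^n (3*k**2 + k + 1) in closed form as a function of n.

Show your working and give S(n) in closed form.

S(n) = n**3 + 2*n**2 + 2*n - 5

The ratio is (k + 3*(k + 1)**2 + 2)/(3*k**2 + k + 1).
Gosper form: A/B · C(k+1)/C(k) with A=1, B=1, C=k**2 + k/3 + 1/3.
Key eq: (1)·f(k+1) = (1)·f(k) + (k**2 + k/3 + 1/3).
Bound: deg f ≤ 3.
A polynomial solution: f(k) = k*(k**2 - k + 1)/3.
Certificate R = B(k−1)f/C = k*(k**2 - k + 1)/(3*k**2 + k + 1) gives s_k = k*(k**2 - k + 1).
Verify: 3*k**2 + k + 1 matches t_k.
Evaluate: s_(n+1) = n**3 + 2*n**2 + 2*n + 1; subtract s_(2) = 6 ⇒ S(n) = n**3 + 2*n**2 + 2*n - 5.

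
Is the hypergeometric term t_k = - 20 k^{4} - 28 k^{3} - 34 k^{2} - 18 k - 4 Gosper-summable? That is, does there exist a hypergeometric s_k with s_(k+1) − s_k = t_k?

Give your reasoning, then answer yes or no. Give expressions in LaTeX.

Yes. s_k = k^{2} \left(- 4 k^{3} + 3 k^{2} - 4 k + 1\right).

Step 1: r(k) = (10*k**4 + 54*k**3 + 119*k**2 + 125*k + 52)/(10*k**4 + 14*k**3 + 17*k**2 + 9*k + 2).
Gosper form: A/B · C(k+1)/C(k) with A=1, B=1, C=k**4 + 7*k**3/5 + 17*k**2/10 + 9*k/10 + 1/5.
Solve (1)·f(k+1) − (1)·f(k) = k**4 + 7*k**3/5 + 17*k**2/10 + 9*k/10 + 1/5.
Degrees (0,0,4) ⇒ d ≤ 5.
Solving with deg f ≤ 5: f(k) = k**2*(4*k**3 - 3*k**2 + 4*k - 1)/20.
Get s_k = R·t_k = k**2*(-4*k**3 + 3*k**2 - 4*k + 1) with R(k) = B(k−1)f(k)/C(k) = k**2*(4*k**3 - 3*k**2 + 4*k - 1)/(2*(10*k**4 + 14*k**3 + 17*k**2 + 9*k + 2)).
Δs = -20*k**4 - 28*k**3 - 34*k**2 - 18*k - 4, as required.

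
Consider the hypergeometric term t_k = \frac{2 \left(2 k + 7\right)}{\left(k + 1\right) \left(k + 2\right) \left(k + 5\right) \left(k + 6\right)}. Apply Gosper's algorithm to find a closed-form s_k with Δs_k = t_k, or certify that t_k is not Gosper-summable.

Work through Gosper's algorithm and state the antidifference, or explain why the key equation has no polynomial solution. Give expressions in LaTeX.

t_(k+1)/t_k = (k + 1)*(k + 5)*(2*k + 9)/((k + 3)*(k + 7)*(2*k + 7)).
Normal form (A,B,C) = (k + 1, k + 7, k**3 + 21*k**2/2 + 73*k/2 + 42).
Solve (k + 1)·f(k+1) − (k + 6)·f(k) = k**3 + 21*k**2/2 + 73*k/2 + 42.
From deg A=1, deg B=1, deg C=3: d=5.
A polynomial solution: f(k) = k*(k + 2)*(k + 3)*(k + 4)*(k + 6)/10.
Then R = B(k−1)f/C = k*(k + 2)*(k + 6)**2/(5*(2*k + 7)), so s_k = R(k)·t_k = 2*k*(k + 6)/(5*(k**2 + 6*k + 5)).
Δs = 2*(2*k + 7)/(k**4 + 14*k**3 + 65*k**2 + 112*k + 60), as required.

s_k = \frac{2 k \left(k + 6\right)}{5 \left(k^{2} + 6 k + 5\right)}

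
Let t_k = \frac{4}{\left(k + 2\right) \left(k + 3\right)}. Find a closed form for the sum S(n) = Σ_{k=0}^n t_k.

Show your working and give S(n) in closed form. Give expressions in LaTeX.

S(n) = \frac{2 \left(n + 1\right)}{n + 3}

Step 1: r(k) = (k + 2)/(k + 4).
A = k + 2, B = k + 4, C = 1.
Set up (k + 2)·f(k+1) − (k + 3)·f(k) − (1) = 0.
Degrees (1,1,0) ⇒ d ≤ 1.
Coefficient equations give f(k) = k/2.
Get s_k = R·t_k = 2*k/(k + 2) with R(k) = B(k−1)f(k)/C(k) = k*(k + 3)/2.
Δs = 4/(k**2 + 5*k + 6), as required.
Telescope: S(n) = s_(n+1) − s_(0) = 2*(n + 1)/(n + 3) − (0) = 2*(n + 1)/(n + 3).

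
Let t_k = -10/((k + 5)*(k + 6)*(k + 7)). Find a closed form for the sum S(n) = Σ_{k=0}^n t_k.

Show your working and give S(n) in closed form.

r(k) = (k + 5)/(k + 8) after simplifying.
Take A(k)=k + 5, B(k)=k + 8, C(k)=1.
Need (k + 5)·f(k+1) − (k + 7)·f(k) = 1.
Bound: deg f ≤ 2.
Solve for f: f(k) = k*(k + 11)/60 (degree 2 ≤ 2).
So s_k = (B(k−1)f/C)·t_k = (k*(k + 7)*(k + 11)/60)·t_k = k*(-k - 11)/(6*(k + 5)*(k + 6)).
Check: Δs_k = -10/(k**3 + 18*k**2 + 107*k + 210). ✓
Σ_(k=0)^n t_k = s_(n+1) − s_(0) = ((-n**2 - 13*n - 12)/(6*(n**2 + 13*n + 42))) − (0), i.e. (-n**2 - 13*n - 12)/(6*(n**2 + 13*n + 42)).

S(n) = (-n**2 - 13*n - 12)/(6*(n**2 + 13*n + 42))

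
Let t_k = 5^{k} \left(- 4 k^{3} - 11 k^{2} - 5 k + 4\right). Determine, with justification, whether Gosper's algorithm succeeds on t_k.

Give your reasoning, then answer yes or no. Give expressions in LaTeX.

Step 1: r(k) = 5*(4*k**3 + 23*k**2 + 39*k + 16)/(4*k**3 + 11*k**2 + 5*k - 4).
Normal form (A,B,C) = (5, 1, k**3 + 11*k**2/4 + 5*k/4 - 1).
Need (5)·f(k+1) − (1)·f(k) = k**3 + 11*k**2/4 + 5*k/4 - 1.
From deg A=0, deg B=0, deg C=3: d=3.
Solve for f: f(k) = (k**3 - k**2 - 1)/4 (degree 3 ≤ 3).
Get s_k = R·t_k = 5**k*(-k**3 + k**2 + 1) with R(k) = B(k−1)f(k)/C(k) = (k**3 - k**2 - 1)/(4*k**3 + 11*k**2 + 5*k - 4).
Δs = 5**k*(-4*k**3 - 11*k**2 - 5*k + 4), as required.

Yes. s_k = 5^{k} \left(- k^{3} + k^{2} + 1\right).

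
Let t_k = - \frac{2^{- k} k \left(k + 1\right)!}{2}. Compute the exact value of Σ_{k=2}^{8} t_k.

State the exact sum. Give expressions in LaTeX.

Ratio r(k) = (k + 1)*(k + 2)/(2*k).
Factor: A=k/2 + 1; B=1; C=k.
Solve (k/2 + 1)·f(k+1) − (1)·f(k) = k.
Bound: deg f ≤ 0.
Solve for f: f(k) = 2 (degree 0 ≤ 0).
So s_k = (B(k−1)f/C)·t_k = (2/k)·t_k = -factorial(k + 1)/2**k.
Check: Δs_k = -k*factorial(k + 1)/(2*2**k). ✓
Σ_(k=2)^(8) t_k = s_(9) − s_(2) = -14175/2 − (-3/2) = -7086.

Σ = -7086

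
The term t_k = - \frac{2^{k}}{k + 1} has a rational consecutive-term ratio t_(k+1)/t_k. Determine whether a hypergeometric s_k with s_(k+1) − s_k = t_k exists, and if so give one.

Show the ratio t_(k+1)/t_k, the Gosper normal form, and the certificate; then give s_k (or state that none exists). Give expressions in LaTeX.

not Gosper-summable; s_k does not exist

Step 1: r(k) = 2*(k + 1)/(k + 2).
A = 2*k + 2, B = k + 2, C = 1.
Solve (2*k + 2)·f(k+1) − (k + 1)·f(k) = 1.
Degrees (1,1,0) ⇒ d ≤ -1.
Bound -1 < 0, so the key equation has no polynomial solution.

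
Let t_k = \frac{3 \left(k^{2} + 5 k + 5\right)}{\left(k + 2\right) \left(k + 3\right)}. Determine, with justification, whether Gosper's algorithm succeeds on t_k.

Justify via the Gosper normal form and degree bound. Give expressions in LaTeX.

Compute t_(k+1)/t_k: get (k + 2)*(5*k + (k + 1)**2 + 10)/((k + 4)*(k**2 + 5*k + 5)).
Normal form (A,B,C) = (k + 2, k + 4, k**2 + 5*k + 5).
Need (k + 2)·f(k+1) − (k + 3)·f(k) = k**2 + 5*k + 5.
d = 2 from the (1,1,2) case.
Solve for f: f(k) = k*(2*k + 3)/2 (degree 2 ≤ 2).
So s_k = (B(k−1)f/C)·t_k = (k*(k + 3)*(2*k + 3)/(2*(k**2 + 5*k + 5)))·t_k = 3*k*(2*k + 3)/(2*(k + 2)).
Verify: 3*(k**2 + 5*k + 5)/(k**2 + 5*k + 6) matches t_k.

Yes. s_k = \frac{3 k \left(2 k + 3\right)}{2 \left(k + 2\right)}.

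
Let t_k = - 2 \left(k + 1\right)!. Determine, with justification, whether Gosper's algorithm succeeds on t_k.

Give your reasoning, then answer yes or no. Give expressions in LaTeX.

t_(k+1)/t_k = k + 2.
Gosper form: A/B · C(k+1)/C(k) with A=k + 2, B=1, C=1.
Set up (k + 2)·f(k+1) − (1)·f(k) − (1) = 0.
Bound: deg f ≤ -1.
d = -1 < 0 ⇒ no nonzero polynomial f; not summable.

No — key equation has no polynomial f.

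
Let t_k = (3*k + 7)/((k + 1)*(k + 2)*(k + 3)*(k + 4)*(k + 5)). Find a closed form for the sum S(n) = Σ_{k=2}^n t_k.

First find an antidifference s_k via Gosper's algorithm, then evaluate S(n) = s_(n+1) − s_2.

Step 1: r(k) = (k + 1)*(3*k + 10)/((k + 6)*(3*k + 7)).
Normal form (A,B,C) = (k + 1, k + 6, k + 7/3).
Set up (k + 1)·f(k+1) − (k + 5)·f(k) − (k + 7/3) = 0.
From deg A=1, deg B=1, deg C=1: d=4.
Solve for f: f(k) = k*(k + 2)*(k**2 + 8*k + 19)/36 (degree 4 ≤ 4).
So s_k = (B(k−1)f/C)·t_k = (k*(k + 2)*(k + 5)*(k**2 + 8*k + 19)/(12*(3*k + 7)))·t_k = k*(k**2 + 8*k + 19)/(12*(k**3 + 8*k**2 + 19*k + 12)).
s_(k+1) − s_k = (3*k + 7)/(k**5 + 15*k**4 + 85*k**3 + 225*k**2 + 274*k + 120) = t_k.
Evaluate: s_(n+1) = (n**3 + 11*n**2 + 38*n + 28)/(12*(n**3 + 11*n**2 + 38*n + 40)); subtract s_(2) = 13/180 ⇒ S(n) = (n**3 + 11*n**2 + 38*n - 50)/(90*(n**3 + 11*n**2 + 38*n + 40)).

S(n) = (n**3 + 11*n**2 + 38*n - 50)/(90*(n**3 + 11*n**2 + 38*n + 40))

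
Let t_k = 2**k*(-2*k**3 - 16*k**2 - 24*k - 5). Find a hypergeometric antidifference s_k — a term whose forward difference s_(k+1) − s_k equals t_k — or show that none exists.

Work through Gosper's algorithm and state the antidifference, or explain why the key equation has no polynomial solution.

t_(k+1)/t_k = 2*(2*k**3 + 22*k**2 + 62*k + 47)/(2*k**3 + 16*k**2 + 24*k + 5).
Gosper form: A/B · C(k+1)/C(k) with A=2, B=1, C=k**3 + 8*k**2 + 12*k + 5/2.
Key eq: (2)·f(k+1) = (1)·f(k) + (k**3 + 8*k**2 + 12*k + 5/2).
Degrees (0,0,3) ⇒ d ≤ 3.
A polynomial solution: f(k) = (2*k**3 + 4*k**2 - 4*k + 1)/2.
Get s_k = R·t_k = 2**k*(-2*k**3 - 4*k**2 + 4*k - 1) with R(k) = B(k−1)f(k)/C(k) = (2*k**3 + 4*k**2 - 4*k + 1)/(2*k**3 + 16*k**2 + 24*k + 5).
Verify: 2**k*(-2*k**3 - 16*k**2 - 24*k - 5) matches t_k.

s_k = 2**k*(-2*k**3 - 4*k**2 + 4*k - 1)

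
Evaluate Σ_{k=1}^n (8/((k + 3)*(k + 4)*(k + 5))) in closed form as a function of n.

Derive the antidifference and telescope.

S(n) = n*(n + 9)/(5*(n**2 + 9*n + 20))

Step 1: r(k) = (k + 3)/(k + 6).
So A=k + 3 and B=k + 6, with C=1.
Solve (k + 3)·f(k+1) − (k + 5)·f(k) = 1.
Degrees (1,1,0) ⇒ d ≤ 2.
Coefficient equations give f(k) = k*(k + 7)/24.
Certificate R = B(k−1)f/C = k*(k + 5)*(k + 7)/24 gives s_k = k*(k + 7)/(3*(k + 3)*(k + 4)).
Δs = 8/(k**3 + 12*k**2 + 47*k + 60), as required.
Evaluate: s_(n+1) = (n**2 + 9*n + 8)/(3*(n**2 + 9*n + 20)); subtract s_(1) = 2/15 ⇒ S(n) = n*(n + 9)/(5*(n**2 + 9*n + 20)).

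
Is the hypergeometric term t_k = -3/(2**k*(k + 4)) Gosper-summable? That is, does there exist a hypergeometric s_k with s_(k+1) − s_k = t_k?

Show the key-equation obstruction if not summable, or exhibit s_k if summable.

No — negative degree bound, so no certificate f.

Compute t_(k+1)/t_k: get (k + 4)/(2*(k + 5)).
So A=k/2 + 2 and B=k + 5, with C=1.
Solve (k/2 + 2)·f(k+1) − (k + 4)·f(k) = 1.
d = -1 from the (1,1,0) case.
deg f ≤ -1 is impossible — no certificate.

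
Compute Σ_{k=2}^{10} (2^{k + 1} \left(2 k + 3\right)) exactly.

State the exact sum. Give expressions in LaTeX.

Σ = 85992

Ratio r(k) = 2*(2*k + 5)/(2*k + 3).
Take A(k)=2, B(k)=1, C(k)=k + 3/2.
Key eq: (2)·f(k+1) = (1)·f(k) + (k + 3/2).
d = 1 from the (0,0,1) case.
Solve for f: f(k) = (2*k - 1)/2 (degree 1 ≤ 1).
So s_k = (B(k−1)f/C)·t_k = ((2*k - 1)/(2*k + 3))·t_k = 2**(k + 1)*(2*k - 1).
Verify: 2**(k + 1)*(2*k + 3) matches t_k.
Σ_(k=2)^(10) t_k = s_(11) − s_(2) = 86016 − (24) = 85992.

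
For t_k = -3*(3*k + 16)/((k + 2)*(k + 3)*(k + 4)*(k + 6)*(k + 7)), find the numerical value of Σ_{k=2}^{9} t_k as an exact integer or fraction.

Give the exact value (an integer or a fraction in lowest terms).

Compute t_(k+1)/t_k: get (k + 2)*(k + 6)*(3*k + 19)/((k + 5)*(k + 8)*(3*k + 16)).
Gosper form: A/B · C(k+1)/C(k) with A=k + 2, B=k + 8, C=k**2 + 31*k/3 + 80/3.
Set up (k + 2)·f(k+1) − (k + 7)·f(k) − (k**2 + 31*k/3 + 80/3) = 0.
deg f ≤ 5 (via 1,1,2).
Solving with deg f ≤ 5: f(k) = k*(k + 4)*(k + 5)*(k**2 + 11*k + 36)/108.
So s_k = (B(k−1)f/C)·t_k = (k*(k + 4)*(k + 7)*(k**2 + 11*k + 36)/(36*(3*k + 16)))·t_k = k*(-k**2 - 11*k - 36)/(12*(k**3 + 11*k**2 + 36*k + 36)).
Check: Δs_k = 3*(-3*k - 16)/(k**5 + 22*k**4 + 185*k**3 + 740*k**2 + 1404*k + 1008). ✓
Sum = s_(10) − s_(2); s_(10) = -205/2496, s_(2) = -31/480 ⇒ -73/4160.

Σ = -73/4160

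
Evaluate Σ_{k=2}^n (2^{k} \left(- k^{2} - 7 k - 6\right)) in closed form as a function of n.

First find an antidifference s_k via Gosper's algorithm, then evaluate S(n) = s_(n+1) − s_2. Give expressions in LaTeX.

Ratio r(k) = 2*(k**2 + 9*k + 14)/(k**2 + 7*k + 6).
Factor: A=2; B=1; C=k**2 + 7*k + 6.
f must satisfy (2)·f(k+1) − (1)·f(k) = k**2 + 7*k + 6.
Degrees (0,0,2) ⇒ d ≤ 2.
Solving with deg f ≤ 2: f(k) = k**2 + 3*k - 2.
So s_k = (B(k−1)f/C)·t_k = ((k**2 + 3*k - 2)/((k + 1)*(k + 6)))·t_k = 2**k*(-k**2 - 3*k + 2).
Δs = 2**k*(-k**2 - 7*k - 6), as required.
Σ_(k=2)^n t_k = s_(n+1) − s_(2) = (2**(n + 1)*(-n**2 - 5*n - 2)) − (-32), i.e. -2*2**n*n**2 - 10*2**n*n - 4*2**n + 32.

S(n) = - 2 \cdot 2^{n} n^{2} - 10 \cdot 2^{n} n - 4 \cdot 2^{n} + 32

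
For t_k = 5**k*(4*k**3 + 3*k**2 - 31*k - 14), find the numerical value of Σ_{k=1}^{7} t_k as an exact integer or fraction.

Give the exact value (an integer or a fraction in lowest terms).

Σ = 114062510

The ratio is 5*(4*k**3 + 15*k**2 - 13*k - 38)/(4*k**3 + 3*k**2 - 31*k - 14).
A = 5, B = 1, C = k**3 + 3*k**2/4 - 31*k/4 - 7/2.
Need (5)·f(k+1) − (1)·f(k) = k**3 + 3*k**2/4 - 31*k/4 - 7/2.
From deg A=0, deg B=0, deg C=3: d=3.
Coefficient equations give f(k) = (k**3 - 3*k**2 - 4*k + 4)/4.
Get s_k = R·t_k = 5**k*(k**3 - 3*k**2 - 4*k + 4) with R(k) = B(k−1)f(k)/C(k) = (k**3 - 3*k**2 - 4*k + 4)/(4*k**3 + 3*k**2 - 31*k - 14).
Check: Δs_k = 5**k*(4*k**3 + 3*k**2 - 31*k - 14). ✓
Evaluate s at k=8 and k=1: 114062500 and -10; difference 114062510.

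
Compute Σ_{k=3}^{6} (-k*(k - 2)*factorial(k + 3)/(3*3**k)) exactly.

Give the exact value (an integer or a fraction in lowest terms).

Σ = -45040/9

Ratio r(k) = (k - 1)*(k + 1)*(k + 4)/(3*k*(k - 2)).
A = k/3 + 4/3, B = 1, C = k**2 - 2*k.
Need (k/3 + 4/3)·f(k+1) − (1)·f(k) = k**2 - 2*k.
deg f ≤ 1 (via 1,0,2).
Match coefficients ⇒ f(k) = 3*(k - 4).
So s_k = (B(k−1)f/C)·t_k = (3*(k - 4)/(k*(k - 2)))·t_k = -(k - 4)*factorial(k + 3)/3**k.
Check: Δs_k = -k*(k - 2)*factorial(k + 3)/(3*3**k). ✓
Telescoping: Σ = s_(7) − s_(3) = -44800/9 − (80/3) = -45040/9.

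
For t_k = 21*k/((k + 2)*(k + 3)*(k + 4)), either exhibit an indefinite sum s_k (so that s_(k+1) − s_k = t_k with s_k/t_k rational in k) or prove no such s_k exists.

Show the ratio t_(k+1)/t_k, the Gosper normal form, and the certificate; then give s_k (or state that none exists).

s_k = 7*k*(k - 1)/(2*(k + 2)*(k + 3))

Ratio r(k) = (k + 1)*(k + 2)/(k*(k + 5)).
Normal form (A,B,C) = (k + 2, k + 5, k).
Solve (k + 2)·f(k+1) − (k + 4)·f(k) = k.
Degrees (1,1,1) ⇒ d ≤ 2.
Coefficient equations give f(k) = k*(k - 1)/6.
Get s_k = R·t_k = 7*k*(k - 1)/(2*(k + 2)*(k + 3)) with R(k) = B(k−1)f(k)/C(k) = (k - 1)*(k + 4)/6.
Verify: 21*k/(k**3 + 9*k**2 + 26*k + 24) matches t_k.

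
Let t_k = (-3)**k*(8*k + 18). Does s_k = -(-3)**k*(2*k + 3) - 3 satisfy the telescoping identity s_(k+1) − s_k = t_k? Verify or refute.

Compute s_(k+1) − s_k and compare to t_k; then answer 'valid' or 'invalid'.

s_(k+1) = 3*(-3)**k*(2*k + 5) - 3
s_(k+1) − s_k = (-3)**k*(8*k + 18)
(s_(k+1) − s_k) − t_k = 0

Valid: the claim telescopes to t_k.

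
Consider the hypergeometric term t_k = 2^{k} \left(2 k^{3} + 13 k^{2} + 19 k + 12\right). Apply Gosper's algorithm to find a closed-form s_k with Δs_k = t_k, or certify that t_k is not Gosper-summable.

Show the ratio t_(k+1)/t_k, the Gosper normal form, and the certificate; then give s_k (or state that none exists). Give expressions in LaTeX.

Compute t_(k+1)/t_k: get 2*(2*k**3 + 19*k**2 + 51*k + 46)/(2*k**3 + 13*k**2 + 19*k + 12).
Normal form (A,B,C) = (2, 1, k**3 + 13*k**2/2 + 19*k/2 + 6).
f must satisfy (2)·f(k+1) − (1)·f(k) = k**3 + 13*k**2/2 + 19*k/2 + 6.
From deg A=0, deg B=0, deg C=3: d=3.
Solve for f: f(k) = k*(2*k**2 + k + 3)/2 (degree 3 ≤ 3).
Then R = B(k−1)f/C = k*(2*k**2 + k + 3)/(2*k**3 + 13*k**2 + 19*k + 12), so s_k = R(k)·t_k = 2**k*k*(2*k**2 + k + 3).
Check: Δs_k = 2**k*(2*k**3 + 13*k**2 + 19*k + 12). ✓

s_k = 2^{k} k \left(2 k^{2} + k + 3\right)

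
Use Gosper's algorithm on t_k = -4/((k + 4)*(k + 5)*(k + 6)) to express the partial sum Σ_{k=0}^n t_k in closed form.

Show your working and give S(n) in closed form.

S(n) = (-n**2 - 11*n - 10)/(10*(n**2 + 11*n + 30))

r(k) = (k + 4)/(k + 7) after simplifying.
Normal form (A,B,C) = (k + 4, k + 7, 1).
Key eq: (k + 4)·f(k+1) = (k + 6)·f(k) + (1).
Bound: deg f ≤ 2.
Match coefficients ⇒ f(k) = k*(k + 9)/40.
Get s_k = R·t_k = k*(-k - 9)/(10*(k + 4)*(k + 5)) with R(k) = B(k−1)f(k)/C(k) = k*(k + 6)*(k + 9)/40.
Verify: -4/(k**3 + 15*k**2 + 74*k + 120) matches t_k.
Σ_(k=0)^n t_k = s_(n+1) − s_(0) = ((-n**2 - 11*n - 10)/(10*(n**2 + 11*n + 30))) − (0), i.e. (-n**2 - 11*n - 10)/(10*(n**2 + 11*n + 30)).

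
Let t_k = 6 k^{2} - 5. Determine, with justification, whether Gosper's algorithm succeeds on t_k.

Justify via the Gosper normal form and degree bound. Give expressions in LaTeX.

r(k) = (6*(k + 1)**2 - 5)/(6*k**2 - 5) after simplifying.
Take A(k)=1, B(k)=1, C(k)=k**2 - 5/6.
Set up (1)·f(k+1) − (1)·f(k) − (k**2 - 5/6) = 0.
From deg A=0, deg B=0, deg C=2: d=3.
Solve for f: f(k) = k*(2*k**2 - 3*k - 4)/6 (degree 3 ≤ 3).
Certificate R = B(k−1)f/C = k*(2*k**2 - 3*k - 4)/(6*k**2 - 5) gives s_k = k*(2*k**2 - 3*k - 4).
Δs = 6*k**2 - 5, as required.

Yes. s_k = k \left(2 k^{2} - 3 k - 4\right).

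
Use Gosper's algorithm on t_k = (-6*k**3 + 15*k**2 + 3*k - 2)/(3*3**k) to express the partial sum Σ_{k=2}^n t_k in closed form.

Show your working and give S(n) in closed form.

Compute t_(k+1)/t_k: get (6*k**3 + 3*k**2 - 15*k - 10)/(3*(6*k**3 - 15*k**2 - 3*k + 2)).
Take A(k)=1/3, B(k)=1, C(k)=k**3 - 5*k**2/2 - k/2 + 1/3.
Key eq: (1/3)·f(k+1) = (1)·f(k) + (k**3 - 5*k**2/2 - k/2 + 1/3).
Bound: deg f ≤ 3.
Solving with deg f ≤ 3: f(k) = -(3*k**3 - 3*k**2 + 1)/2.
Then R = B(k−1)f/C = -3*(3*k**3 - 3*k**2 + 1)/(6*k**3 - 15*k**2 - 3*k + 2), so s_k = R(k)·t_k = (3*k**3 - 3*k**2 + 1)/3**k.
Verify: (-6*k**3 + 15*k**2 + 3*k - 2)/(3*3**k) matches t_k.
Evaluate: s_(n+1) = 3**(-n - 1)*(3*n**3 + 6*n**2 + 3*n + 1); subtract s_(2) = 13/9 ⇒ S(n) = 3**(-n - 2)*(-13*3**n + 9*n**3 + 18*n**2 + 9*n + 3).

S(n) = 3**(-n - 2)*(-13*3**n + 9*n**3 + 18*n**2 + 9*n + 3)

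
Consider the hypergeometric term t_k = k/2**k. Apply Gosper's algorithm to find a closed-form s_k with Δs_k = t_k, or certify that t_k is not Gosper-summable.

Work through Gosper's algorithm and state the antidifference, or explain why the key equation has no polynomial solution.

s_k = 2**(1 - k)*(-k - 1)

Compute t_(k+1)/t_k: get (k + 1)/(2*k).
Take A(k)=1/2, B(k)=1, C(k)=k.
Need (1/2)·f(k+1) − (1)·f(k) = k.
d = 1 from the (0,0,1) case.
Coefficient equations give f(k) = -2*(k + 1).
Get s_k = R·t_k = 2**(1 - k)*(-k - 1) with R(k) = B(k−1)f(k)/C(k) = -2*(k + 1)/k.
Verify: k/2**k matches t_k.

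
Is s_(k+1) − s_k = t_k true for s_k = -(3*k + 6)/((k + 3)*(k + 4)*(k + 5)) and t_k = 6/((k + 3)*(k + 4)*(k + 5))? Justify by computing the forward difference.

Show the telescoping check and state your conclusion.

Invalid: residual -27/(k**4 + 18*k**3 + 119*k**2 + 342*k + 360) ≠ 0.

s_(k+1) = 3*(-k - 3)/((k + 4)*(k + 5)*(k + 6))
s_(k+1) − s_k = 3*(2*k + 3)/(k**4 + 18*k**3 + 119*k**2 + 342*k + 360)
(s_(k+1) − s_k) − t_k = -27/(k**4 + 18*k**3 + 119*k**2 + 342*k + 360)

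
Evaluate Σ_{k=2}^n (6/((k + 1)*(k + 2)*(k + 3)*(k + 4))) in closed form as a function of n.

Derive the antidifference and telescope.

S(n) = (n**3 + 9*n**2 + 26*n - 36)/(30*(n**3 + 9*n**2 + 26*n + 24))

The ratio is (k + 1)/(k + 5).
So A=k + 1 and B=k + 5, with C=1.
Key eq: (k + 1)·f(k+1) = (k + 4)·f(k) + (1).
Bound: deg f ≤ 3.
Match coefficients ⇒ f(k) = k*(k**2 + 6*k + 11)/18.
So s_k = (B(k−1)f/C)·t_k = (k*(k + 4)*(k**2 + 6*k + 11)/18)·t_k = k*(k**2 + 6*k + 11)/(3*(k + 1)*(k + 2)*(k + 3)).
Δs = 6/(k**4 + 10*k**3 + 35*k**2 + 50*k + 24), as required.
Evaluate: s_(n+1) = (n**3 + 9*n**2 + 26*n + 18)/(3*(n**3 + 9*n**2 + 26*n + 24)); subtract s_(2) = 3/10 ⇒ S(n) = (n**3 + 9*n**2 + 26*n - 36)/(30*(n**3 + 9*n**2 + 26*n + 24)).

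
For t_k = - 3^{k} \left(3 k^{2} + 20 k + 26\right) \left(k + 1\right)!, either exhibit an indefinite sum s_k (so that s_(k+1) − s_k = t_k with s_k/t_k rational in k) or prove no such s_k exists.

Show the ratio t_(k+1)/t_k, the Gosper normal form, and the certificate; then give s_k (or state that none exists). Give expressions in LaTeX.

s_k = - 3^{k} \left(k + 4\right) \left(k + 1\right)!

Compute t_(k+1)/t_k: get 3*(3*k**3 + 32*k**2 + 101*k + 98)/(3*k**2 + 20*k + 26).
So A=3*k + 6 and B=1, with C=k**2 + 20*k/3 + 26/3.
f must satisfy (3*k + 6)·f(k+1) − (1)·f(k) = k**2 + 20*k/3 + 26/3.
Bound: deg f ≤ 1.
Match coefficients ⇒ f(k) = (k + 4)/3.
R(k) = B(k−1)·f(k)/C(k) = (k + 4)/(3*k**2 + 20*k + 26); s_k = R·t_k = -3**k*(k + 4)*factorial(k + 1).
Δs = -3**k*(3*k**2 + 20*k + 26)*factorial(k + 1), as required.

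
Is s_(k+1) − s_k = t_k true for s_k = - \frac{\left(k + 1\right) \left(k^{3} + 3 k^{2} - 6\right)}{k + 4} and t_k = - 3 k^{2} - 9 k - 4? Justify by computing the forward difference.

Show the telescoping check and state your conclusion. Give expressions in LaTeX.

Invalid: residual \frac{6 \left(k^{3} + 9 k^{2} + 20 k + 11\right)}{k^{2} + 9 k + 20} ≠ 0.

s_(k+1) = -(k + 2)*((k + 1)**3 + 3*(k + 1)**2 - 6)/(k + 5)
s_(k+1) − s_k = (-3*k**4 - 30*k**3 - 91*k**2 - 96*k - 14)/(k**2 + 9*k + 20)
(s_(k+1) − s_k) − t_k = 6*(k**3 + 9*k**2 + 20*k + 11)/(k**2 + 9*k + 20)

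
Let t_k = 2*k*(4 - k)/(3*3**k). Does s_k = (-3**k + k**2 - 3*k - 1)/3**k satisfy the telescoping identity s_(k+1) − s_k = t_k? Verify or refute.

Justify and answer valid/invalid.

s_(k+1) = (-3*3**k + k**2 - k - 3)/(3*3**k)
s_(k+1) − s_k = 2*k*(4 - k)/(3*3**k)
(s_(k+1) − s_k) − t_k = 0

Valid: the claim telescopes to t_k.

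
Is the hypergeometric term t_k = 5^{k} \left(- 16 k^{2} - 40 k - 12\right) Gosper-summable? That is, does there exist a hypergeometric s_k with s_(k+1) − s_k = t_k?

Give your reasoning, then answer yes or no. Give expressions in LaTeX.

Step 1: r(k) = 5*(4*k**2 + 18*k + 17)/(4*k**2 + 10*k + 3).
Gosper form: A/B · C(k+1)/C(k) with A=5, B=1, C=k**2 + 5*k/2 + 3/4.
Key eq: (5)·f(k+1) = (1)·f(k) + (k**2 + 5*k/2 + 3/4).
deg f ≤ 2 (via 0,0,2).
Solving with deg f ≤ 2: f(k) = (2*k**2 - 1)/8.
Then R = B(k−1)f/C = (2*k**2 - 1)/(2*(4*k**2 + 10*k + 3)), so s_k = R(k)·t_k = 5**k*(2 - 4*k**2).
Check: Δs_k = 4*5**k*(k**2 - 5*(k + 1)**2 + 2). ✓

Yes. s_k = 5^{k} \left(2 - 4 k^{2}\right).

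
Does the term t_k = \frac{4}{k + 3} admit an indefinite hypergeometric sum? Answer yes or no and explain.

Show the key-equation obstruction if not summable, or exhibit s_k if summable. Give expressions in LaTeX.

t_(k+1)/t_k = (k + 3)/(k + 4).
Take A(k)=k + 3, B(k)=k + 4, C(k)=1.
Solve (k + 3)·f(k+1) − (k + 3)·f(k) = 1.
d = 0 from the (1,1,0) case.
f = c0 ⇒ A·f(k+1) − B(k−1)·f(k) − C = -1. The system {-1 = 0} is inconsistent; no antidifference.

No — key equation has no polynomial f.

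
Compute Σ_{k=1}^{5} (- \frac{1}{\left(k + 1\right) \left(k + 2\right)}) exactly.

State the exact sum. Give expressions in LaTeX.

Σ = -5/14

Compute t_(k+1)/t_k: get (k + 1)/(k + 3).
So A=k + 1 and B=k + 3, with C=1.
Solve (k + 1)·f(k+1) − (k + 2)·f(k) = 1.
d = 1 from the (1,1,0) case.
Coefficient equations give f(k) = k.
R(k) = B(k−1)·f(k)/C(k) = k*(k + 2); s_k = R·t_k = -k/(k + 1).
Check: Δs_k = -1/(k**2 + 3*k + 2). ✓
Evaluate s at k=6 and k=1: -6/7 and -1/2; difference -5/14.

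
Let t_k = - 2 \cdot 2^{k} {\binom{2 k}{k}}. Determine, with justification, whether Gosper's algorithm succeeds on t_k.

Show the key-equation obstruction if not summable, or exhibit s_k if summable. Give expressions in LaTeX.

r(k) = 4*(2*k + 1)/(k + 1) after simplifying.
Factor: A=8*k + 4; B=k + 1; C=1.
Set up (8*k + 4)·f(k+1) − (k)·f(k) − (1) = 0.
Bound: deg f ≤ -1.
deg f ≤ -1 is impossible — no certificate.

No — negative degree bound, so no certificate f.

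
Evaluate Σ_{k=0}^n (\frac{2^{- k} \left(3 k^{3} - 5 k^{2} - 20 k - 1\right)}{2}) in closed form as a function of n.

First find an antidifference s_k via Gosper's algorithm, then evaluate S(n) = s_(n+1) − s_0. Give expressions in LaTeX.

r(k) = (3*k**3 + 4*k**2 - 21*k - 23)/(2*(3*k**3 - 5*k**2 - 20*k - 1)) after simplifying.
Factor: A=1/2; B=1; C=k**3 - 5*k**2/3 - 20*k/3 - 1/3.
Key eq: (1/2)·f(k+1) = (1)·f(k) + (k**3 - 5*k**2/3 - 20*k/3 - 1/3).
From deg A=0, deg B=0, deg C=3: d=3.
Match coefficients ⇒ f(k) = -2*(3*k**3 + 4*k**2 - 3*k + 3)/3.
Certificate R = B(k−1)f/C = -2*(3*k**3 + 4*k**2 - 3*k + 3)/(3*k**3 - 5*k**2 - 20*k - 1) gives s_k = (-3*k**3 - 4*k**2 + 3*k - 3)/2**k.
Verify: (3*k**3 - 5*k**2 - 20*k - 1)/(2*2**k) matches t_k.
Σ_(k=0)^n t_k = s_(n+1) − s_(0) = (2**(-n - 1)*(-3*n**3 - 13*n**2 - 14*n - 7)) − (-3), i.e. (6*2**n - 3*n**3 - 13*n**2 - 14*n - 7)/(2*2**n).

S(n) = \frac{2^{- n} \left(6 \cdot 2^{n} - 3 n^{3} - 13 n^{2} - 14 n - 7\right)}{2}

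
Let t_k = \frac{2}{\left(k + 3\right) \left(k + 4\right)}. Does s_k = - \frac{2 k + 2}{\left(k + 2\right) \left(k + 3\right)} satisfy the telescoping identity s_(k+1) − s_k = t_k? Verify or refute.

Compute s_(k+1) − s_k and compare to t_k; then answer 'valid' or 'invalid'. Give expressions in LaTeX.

Invalid: residual - \frac{4}{k^{3} + 9 k^{2} + 26 k + 24} ≠ 0.

s_(k+1) = 2*(-k - 2)/((k + 3)*(k + 4))
s_(k+1) − s_k = 2*k/(k**3 + 9*k**2 + 26*k + 24)
(s_(k+1) − s_k) − t_k = -4/(k**3 + 9*k**2 + 26*k + 24)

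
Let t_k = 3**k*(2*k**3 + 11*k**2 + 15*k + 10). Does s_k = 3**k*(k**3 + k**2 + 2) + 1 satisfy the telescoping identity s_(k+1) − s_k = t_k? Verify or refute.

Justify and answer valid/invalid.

Valid — Δs_k = t_k.

s_(k+1) = 3**(k + 1)*((k + 1)**3 + (k + 1)**2 + 2) + 1
s_(k+1) − s_k = 3**k*(2*k**3 + 11*k**2 + 15*k + 10)
(s_(k+1) − s_k) − t_k = 0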